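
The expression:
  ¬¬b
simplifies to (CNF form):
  b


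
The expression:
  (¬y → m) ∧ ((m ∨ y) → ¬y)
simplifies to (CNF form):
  m ∧ ¬y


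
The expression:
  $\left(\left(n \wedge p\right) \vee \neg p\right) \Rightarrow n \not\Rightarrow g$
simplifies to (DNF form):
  $\left(n \wedge \neg g\right) \vee \left(p \wedge \neg n\right)$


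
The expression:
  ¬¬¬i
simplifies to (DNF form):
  ¬i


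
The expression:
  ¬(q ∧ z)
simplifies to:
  ¬q ∨ ¬z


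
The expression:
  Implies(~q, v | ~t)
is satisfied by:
  {v: True, q: True, t: False}
  {v: True, t: False, q: False}
  {q: True, t: False, v: False}
  {q: False, t: False, v: False}
  {v: True, q: True, t: True}
  {v: True, t: True, q: False}
  {q: True, t: True, v: False}


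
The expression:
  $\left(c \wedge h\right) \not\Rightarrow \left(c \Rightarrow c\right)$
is never true.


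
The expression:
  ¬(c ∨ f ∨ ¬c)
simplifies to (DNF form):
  False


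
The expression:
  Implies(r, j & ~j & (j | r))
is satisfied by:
  {r: False}


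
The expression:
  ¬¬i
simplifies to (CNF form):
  i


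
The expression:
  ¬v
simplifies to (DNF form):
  ¬v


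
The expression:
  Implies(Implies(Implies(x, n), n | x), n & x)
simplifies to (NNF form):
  (n & x) | (~n & ~x)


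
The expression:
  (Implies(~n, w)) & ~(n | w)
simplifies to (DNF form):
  False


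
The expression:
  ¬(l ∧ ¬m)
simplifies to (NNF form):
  m ∨ ¬l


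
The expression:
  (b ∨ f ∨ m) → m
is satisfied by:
  {m: True, f: False, b: False}
  {b: True, m: True, f: False}
  {m: True, f: True, b: False}
  {b: True, m: True, f: True}
  {b: False, f: False, m: False}


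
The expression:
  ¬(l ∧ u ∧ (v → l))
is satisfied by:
  {l: False, u: False}
  {u: True, l: False}
  {l: True, u: False}


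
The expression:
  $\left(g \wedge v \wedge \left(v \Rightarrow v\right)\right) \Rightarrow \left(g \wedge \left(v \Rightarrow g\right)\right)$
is always true.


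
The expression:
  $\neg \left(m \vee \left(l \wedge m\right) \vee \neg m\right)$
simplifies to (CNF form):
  $\text{False}$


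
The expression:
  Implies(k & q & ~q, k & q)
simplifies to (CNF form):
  True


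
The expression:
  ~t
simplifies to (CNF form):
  ~t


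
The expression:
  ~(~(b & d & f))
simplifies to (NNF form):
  b & d & f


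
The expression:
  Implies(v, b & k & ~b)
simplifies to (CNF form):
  ~v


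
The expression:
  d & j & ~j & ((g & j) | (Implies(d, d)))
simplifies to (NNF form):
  False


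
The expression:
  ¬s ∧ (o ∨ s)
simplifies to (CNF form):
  o ∧ ¬s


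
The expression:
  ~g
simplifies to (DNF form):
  ~g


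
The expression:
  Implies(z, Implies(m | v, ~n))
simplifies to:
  ~n | ~z | (~m & ~v)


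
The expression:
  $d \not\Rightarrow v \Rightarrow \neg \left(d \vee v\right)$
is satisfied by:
  {v: True, d: False}
  {d: False, v: False}
  {d: True, v: True}


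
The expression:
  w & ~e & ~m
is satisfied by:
  {w: True, e: False, m: False}


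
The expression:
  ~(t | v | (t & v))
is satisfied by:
  {v: False, t: False}


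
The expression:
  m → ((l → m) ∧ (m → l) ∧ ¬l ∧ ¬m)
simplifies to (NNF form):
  ¬m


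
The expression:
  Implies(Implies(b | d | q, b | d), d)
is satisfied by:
  {d: True, q: True, b: False}
  {d: True, q: False, b: False}
  {b: True, d: True, q: True}
  {b: True, d: True, q: False}
  {q: True, b: False, d: False}


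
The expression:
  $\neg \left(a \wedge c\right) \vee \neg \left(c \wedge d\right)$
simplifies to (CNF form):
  $\neg a \vee \neg c \vee \neg d$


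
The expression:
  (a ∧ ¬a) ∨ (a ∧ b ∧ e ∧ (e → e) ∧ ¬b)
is never true.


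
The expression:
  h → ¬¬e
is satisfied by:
  {e: True, h: False}
  {h: False, e: False}
  {h: True, e: True}


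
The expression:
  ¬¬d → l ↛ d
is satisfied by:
  {d: False}


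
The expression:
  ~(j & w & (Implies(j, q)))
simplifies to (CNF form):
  ~j | ~q | ~w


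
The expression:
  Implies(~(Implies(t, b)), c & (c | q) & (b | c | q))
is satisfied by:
  {b: True, c: True, t: False}
  {b: True, c: False, t: False}
  {c: True, b: False, t: False}
  {b: False, c: False, t: False}
  {b: True, t: True, c: True}
  {b: True, t: True, c: False}
  {t: True, c: True, b: False}


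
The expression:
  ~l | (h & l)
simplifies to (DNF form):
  h | ~l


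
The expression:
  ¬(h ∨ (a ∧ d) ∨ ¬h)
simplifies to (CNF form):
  False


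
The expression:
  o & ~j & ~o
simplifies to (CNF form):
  False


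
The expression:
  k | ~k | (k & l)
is always true.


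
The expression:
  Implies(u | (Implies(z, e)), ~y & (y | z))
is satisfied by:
  {z: True, u: False, e: False, y: False}
  {z: True, e: True, u: False, y: False}
  {z: True, u: True, e: False, y: False}
  {z: True, e: True, u: True, y: False}
  {z: True, y: True, u: False, e: False}


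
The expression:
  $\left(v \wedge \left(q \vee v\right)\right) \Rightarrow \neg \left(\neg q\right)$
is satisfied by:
  {q: True, v: False}
  {v: False, q: False}
  {v: True, q: True}


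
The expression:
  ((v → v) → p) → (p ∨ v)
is always true.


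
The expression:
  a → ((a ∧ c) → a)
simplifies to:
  True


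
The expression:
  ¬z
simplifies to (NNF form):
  ¬z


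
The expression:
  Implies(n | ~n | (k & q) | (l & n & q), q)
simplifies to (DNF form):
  q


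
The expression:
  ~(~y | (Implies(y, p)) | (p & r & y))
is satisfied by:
  {y: True, p: False}


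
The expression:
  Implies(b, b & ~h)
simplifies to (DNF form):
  ~b | ~h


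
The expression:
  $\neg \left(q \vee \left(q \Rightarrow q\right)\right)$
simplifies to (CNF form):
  $\text{False}$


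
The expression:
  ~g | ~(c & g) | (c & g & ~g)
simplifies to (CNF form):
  ~c | ~g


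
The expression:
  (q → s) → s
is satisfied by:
  {q: True, s: True}
  {q: True, s: False}
  {s: True, q: False}


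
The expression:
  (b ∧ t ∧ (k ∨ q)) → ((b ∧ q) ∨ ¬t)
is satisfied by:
  {q: True, k: False, t: False, b: False}
  {q: False, k: False, t: False, b: False}
  {b: True, q: True, k: False, t: False}
  {b: True, q: False, k: False, t: False}
  {q: True, t: True, b: False, k: False}
  {t: True, b: False, k: False, q: False}
  {b: True, t: True, q: True, k: False}
  {b: True, t: True, q: False, k: False}
  {q: True, k: True, b: False, t: False}
  {k: True, b: False, t: False, q: False}
  {q: True, b: True, k: True, t: False}
  {b: True, k: True, q: False, t: False}
  {q: True, t: True, k: True, b: False}
  {t: True, k: True, b: False, q: False}
  {b: True, t: True, k: True, q: True}


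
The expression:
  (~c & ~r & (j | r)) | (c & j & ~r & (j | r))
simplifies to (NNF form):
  j & ~r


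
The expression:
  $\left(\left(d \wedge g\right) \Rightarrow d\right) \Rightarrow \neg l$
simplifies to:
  $\neg l$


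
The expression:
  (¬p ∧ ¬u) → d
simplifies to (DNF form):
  d ∨ p ∨ u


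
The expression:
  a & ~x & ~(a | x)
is never true.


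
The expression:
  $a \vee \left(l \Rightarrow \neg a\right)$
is always true.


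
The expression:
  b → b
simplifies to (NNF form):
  True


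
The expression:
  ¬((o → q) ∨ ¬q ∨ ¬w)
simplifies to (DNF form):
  False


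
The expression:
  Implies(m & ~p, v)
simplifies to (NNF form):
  p | v | ~m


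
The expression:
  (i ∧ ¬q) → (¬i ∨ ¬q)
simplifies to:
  True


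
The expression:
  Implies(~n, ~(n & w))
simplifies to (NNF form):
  True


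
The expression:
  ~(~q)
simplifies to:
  q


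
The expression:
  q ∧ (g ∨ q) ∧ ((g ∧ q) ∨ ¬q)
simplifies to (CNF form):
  g ∧ q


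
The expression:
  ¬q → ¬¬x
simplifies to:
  q ∨ x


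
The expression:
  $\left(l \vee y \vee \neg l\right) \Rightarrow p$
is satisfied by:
  {p: True}


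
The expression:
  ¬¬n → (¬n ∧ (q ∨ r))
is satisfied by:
  {n: False}


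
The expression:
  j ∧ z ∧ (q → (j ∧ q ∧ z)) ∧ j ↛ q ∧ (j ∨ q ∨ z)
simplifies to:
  j ∧ z ∧ ¬q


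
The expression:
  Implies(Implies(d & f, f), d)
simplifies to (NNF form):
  d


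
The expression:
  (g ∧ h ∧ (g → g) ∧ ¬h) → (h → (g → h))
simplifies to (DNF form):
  True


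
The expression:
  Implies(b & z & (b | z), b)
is always true.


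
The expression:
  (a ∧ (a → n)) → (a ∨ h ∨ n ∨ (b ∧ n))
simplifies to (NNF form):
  True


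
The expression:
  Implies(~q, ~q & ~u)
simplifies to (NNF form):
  q | ~u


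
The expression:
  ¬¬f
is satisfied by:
  {f: True}


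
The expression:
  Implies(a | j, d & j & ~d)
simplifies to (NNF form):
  ~a & ~j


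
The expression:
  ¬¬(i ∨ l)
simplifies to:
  i ∨ l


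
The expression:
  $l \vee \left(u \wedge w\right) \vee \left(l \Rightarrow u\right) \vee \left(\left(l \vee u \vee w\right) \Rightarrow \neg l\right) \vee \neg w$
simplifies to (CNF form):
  $\text{True}$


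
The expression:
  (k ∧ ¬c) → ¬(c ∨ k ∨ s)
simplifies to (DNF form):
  c ∨ ¬k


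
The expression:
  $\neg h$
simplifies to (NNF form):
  $\neg h$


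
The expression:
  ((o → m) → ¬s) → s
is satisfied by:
  {s: True}


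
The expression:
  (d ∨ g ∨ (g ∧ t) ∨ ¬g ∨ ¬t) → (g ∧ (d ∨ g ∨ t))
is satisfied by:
  {g: True}


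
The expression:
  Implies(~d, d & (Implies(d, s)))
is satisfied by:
  {d: True}


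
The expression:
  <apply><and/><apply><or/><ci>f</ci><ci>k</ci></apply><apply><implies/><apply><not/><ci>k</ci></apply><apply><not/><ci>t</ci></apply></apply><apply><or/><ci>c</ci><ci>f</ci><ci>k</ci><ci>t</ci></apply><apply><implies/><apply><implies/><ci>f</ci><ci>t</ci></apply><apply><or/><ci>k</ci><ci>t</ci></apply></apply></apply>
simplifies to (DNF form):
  <apply><or/><ci>k</ci><apply><and/><ci>f</ci><apply><not/><ci>t</ci></apply></apply></apply>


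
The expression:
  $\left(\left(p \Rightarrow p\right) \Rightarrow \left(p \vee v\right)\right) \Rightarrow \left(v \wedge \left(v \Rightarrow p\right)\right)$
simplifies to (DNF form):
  $\left(p \wedge v\right) \vee \left(\neg p \wedge \neg v\right)$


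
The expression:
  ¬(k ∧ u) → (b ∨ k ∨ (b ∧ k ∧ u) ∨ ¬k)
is always true.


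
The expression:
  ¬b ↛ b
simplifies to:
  True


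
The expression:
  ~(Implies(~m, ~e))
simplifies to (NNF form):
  e & ~m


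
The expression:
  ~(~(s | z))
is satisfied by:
  {z: True, s: True}
  {z: True, s: False}
  {s: True, z: False}


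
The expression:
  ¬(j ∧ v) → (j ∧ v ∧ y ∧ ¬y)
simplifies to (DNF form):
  j ∧ v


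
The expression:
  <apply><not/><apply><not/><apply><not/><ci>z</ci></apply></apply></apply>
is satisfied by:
  {z: False}


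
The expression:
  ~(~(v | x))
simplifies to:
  v | x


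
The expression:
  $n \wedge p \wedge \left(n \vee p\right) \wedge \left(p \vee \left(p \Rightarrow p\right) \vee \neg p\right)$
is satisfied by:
  {p: True, n: True}


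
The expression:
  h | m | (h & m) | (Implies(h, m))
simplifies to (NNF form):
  True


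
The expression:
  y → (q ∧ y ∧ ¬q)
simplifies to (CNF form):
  ¬y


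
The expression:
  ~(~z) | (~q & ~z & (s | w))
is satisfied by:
  {s: True, z: True, w: True, q: False}
  {s: True, z: True, q: False, w: False}
  {z: True, w: True, q: False, s: False}
  {z: True, q: False, w: False, s: False}
  {z: True, s: True, q: True, w: True}
  {z: True, s: True, q: True, w: False}
  {z: True, q: True, w: True, s: False}
  {z: True, q: True, w: False, s: False}
  {w: True, s: True, q: False, z: False}
  {s: True, q: False, w: False, z: False}
  {w: True, s: False, q: False, z: False}


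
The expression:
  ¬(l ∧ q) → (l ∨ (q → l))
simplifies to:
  l ∨ ¬q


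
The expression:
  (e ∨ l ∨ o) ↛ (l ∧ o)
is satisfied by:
  {e: True, l: False, o: False}
  {o: True, e: True, l: False}
  {o: True, e: False, l: False}
  {l: True, e: True, o: False}
  {l: True, e: False, o: False}


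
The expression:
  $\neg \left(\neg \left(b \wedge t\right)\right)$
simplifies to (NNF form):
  $b \wedge t$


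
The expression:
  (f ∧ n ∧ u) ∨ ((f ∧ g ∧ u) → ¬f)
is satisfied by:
  {n: True, g: False, u: False, f: False}
  {n: False, g: False, u: False, f: False}
  {f: True, n: True, g: False, u: False}
  {f: True, n: False, g: False, u: False}
  {n: True, u: True, f: False, g: False}
  {u: True, f: False, g: False, n: False}
  {f: True, u: True, n: True, g: False}
  {f: True, u: True, n: False, g: False}
  {n: True, g: True, f: False, u: False}
  {g: True, f: False, u: False, n: False}
  {n: True, f: True, g: True, u: False}
  {f: True, g: True, n: False, u: False}
  {n: True, u: True, g: True, f: False}
  {u: True, g: True, f: False, n: False}
  {f: True, u: True, g: True, n: True}


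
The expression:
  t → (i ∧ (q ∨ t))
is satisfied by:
  {i: True, t: False}
  {t: False, i: False}
  {t: True, i: True}


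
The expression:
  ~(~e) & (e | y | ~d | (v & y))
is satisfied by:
  {e: True}


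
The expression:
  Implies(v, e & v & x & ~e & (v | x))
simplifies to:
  ~v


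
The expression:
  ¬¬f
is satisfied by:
  {f: True}


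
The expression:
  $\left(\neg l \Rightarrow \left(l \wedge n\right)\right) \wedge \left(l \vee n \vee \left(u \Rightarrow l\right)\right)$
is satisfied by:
  {l: True}


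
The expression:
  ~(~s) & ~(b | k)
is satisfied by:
  {s: True, k: False, b: False}


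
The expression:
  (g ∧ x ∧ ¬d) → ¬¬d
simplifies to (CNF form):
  d ∨ ¬g ∨ ¬x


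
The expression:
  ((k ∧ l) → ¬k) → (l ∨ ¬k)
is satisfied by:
  {l: True, k: False}
  {k: False, l: False}
  {k: True, l: True}


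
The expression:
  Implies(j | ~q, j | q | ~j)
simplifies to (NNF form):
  True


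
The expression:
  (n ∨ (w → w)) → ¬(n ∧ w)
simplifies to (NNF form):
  ¬n ∨ ¬w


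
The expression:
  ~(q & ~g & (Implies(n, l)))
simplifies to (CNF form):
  (g | n | ~q) & (g | ~l | ~q)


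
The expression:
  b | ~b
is always true.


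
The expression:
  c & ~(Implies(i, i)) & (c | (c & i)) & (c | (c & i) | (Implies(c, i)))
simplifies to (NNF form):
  False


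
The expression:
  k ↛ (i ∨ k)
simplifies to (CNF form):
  False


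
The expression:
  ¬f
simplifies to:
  ¬f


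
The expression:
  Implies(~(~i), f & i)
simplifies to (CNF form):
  f | ~i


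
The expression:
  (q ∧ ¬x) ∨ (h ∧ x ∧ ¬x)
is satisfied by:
  {q: True, x: False}


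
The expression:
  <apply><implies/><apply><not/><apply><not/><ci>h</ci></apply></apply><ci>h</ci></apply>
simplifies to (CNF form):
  <true/>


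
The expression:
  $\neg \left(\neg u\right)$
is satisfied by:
  {u: True}


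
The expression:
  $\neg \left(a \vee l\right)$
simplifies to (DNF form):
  $\neg a \wedge \neg l$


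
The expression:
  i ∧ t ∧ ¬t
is never true.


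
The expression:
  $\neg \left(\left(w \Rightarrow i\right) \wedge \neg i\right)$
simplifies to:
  $i \vee w$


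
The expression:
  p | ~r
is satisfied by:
  {p: True, r: False}
  {r: False, p: False}
  {r: True, p: True}


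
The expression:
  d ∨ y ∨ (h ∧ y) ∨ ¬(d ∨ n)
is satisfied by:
  {y: True, d: True, n: False}
  {y: True, d: False, n: False}
  {d: True, y: False, n: False}
  {y: False, d: False, n: False}
  {y: True, n: True, d: True}
  {y: True, n: True, d: False}
  {n: True, d: True, y: False}


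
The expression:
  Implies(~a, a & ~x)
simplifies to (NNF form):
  a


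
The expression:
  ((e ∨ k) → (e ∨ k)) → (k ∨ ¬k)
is always true.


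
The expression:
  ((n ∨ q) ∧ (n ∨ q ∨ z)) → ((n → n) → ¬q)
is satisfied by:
  {q: False}


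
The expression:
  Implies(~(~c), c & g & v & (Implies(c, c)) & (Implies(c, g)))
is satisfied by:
  {v: True, g: True, c: False}
  {v: True, g: False, c: False}
  {g: True, v: False, c: False}
  {v: False, g: False, c: False}
  {v: True, c: True, g: True}


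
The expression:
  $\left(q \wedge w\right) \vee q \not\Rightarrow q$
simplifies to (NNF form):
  $q \wedge w$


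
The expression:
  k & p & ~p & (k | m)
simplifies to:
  False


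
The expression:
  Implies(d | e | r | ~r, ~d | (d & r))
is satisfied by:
  {r: True, d: False}
  {d: False, r: False}
  {d: True, r: True}


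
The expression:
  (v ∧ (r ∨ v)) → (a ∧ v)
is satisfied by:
  {a: True, v: False}
  {v: False, a: False}
  {v: True, a: True}


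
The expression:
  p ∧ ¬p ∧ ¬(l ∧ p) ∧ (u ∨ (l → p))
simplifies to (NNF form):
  False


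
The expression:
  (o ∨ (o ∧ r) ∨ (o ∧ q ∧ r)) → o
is always true.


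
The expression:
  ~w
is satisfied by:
  {w: False}


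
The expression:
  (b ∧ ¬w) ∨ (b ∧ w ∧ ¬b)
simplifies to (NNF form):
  b ∧ ¬w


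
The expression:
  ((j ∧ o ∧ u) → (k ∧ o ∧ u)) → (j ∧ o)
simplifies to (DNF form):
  j ∧ o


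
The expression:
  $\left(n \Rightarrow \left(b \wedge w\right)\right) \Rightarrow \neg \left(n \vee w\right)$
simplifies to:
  $\left(n \wedge \neg b\right) \vee \neg w$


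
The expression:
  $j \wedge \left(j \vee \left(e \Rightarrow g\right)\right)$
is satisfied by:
  {j: True}


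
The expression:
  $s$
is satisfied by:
  {s: True}


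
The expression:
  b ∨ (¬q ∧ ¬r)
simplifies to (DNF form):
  b ∨ (¬q ∧ ¬r)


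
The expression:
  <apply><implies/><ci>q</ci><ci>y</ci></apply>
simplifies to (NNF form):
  <apply><or/><ci>y</ci><apply><not/><ci>q</ci></apply></apply>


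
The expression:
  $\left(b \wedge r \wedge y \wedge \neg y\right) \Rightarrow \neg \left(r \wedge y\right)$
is always true.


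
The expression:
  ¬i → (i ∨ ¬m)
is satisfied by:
  {i: True, m: False}
  {m: False, i: False}
  {m: True, i: True}


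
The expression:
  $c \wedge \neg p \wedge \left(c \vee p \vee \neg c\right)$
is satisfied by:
  {c: True, p: False}


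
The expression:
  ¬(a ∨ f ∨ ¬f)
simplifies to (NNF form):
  False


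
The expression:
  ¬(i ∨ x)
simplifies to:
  ¬i ∧ ¬x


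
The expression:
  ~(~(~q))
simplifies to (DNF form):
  ~q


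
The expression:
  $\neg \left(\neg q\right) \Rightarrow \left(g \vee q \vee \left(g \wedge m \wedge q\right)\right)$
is always true.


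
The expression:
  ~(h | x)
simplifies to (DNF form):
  ~h & ~x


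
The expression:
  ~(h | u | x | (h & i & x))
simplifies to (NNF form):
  ~h & ~u & ~x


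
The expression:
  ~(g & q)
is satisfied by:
  {g: False, q: False}
  {q: True, g: False}
  {g: True, q: False}


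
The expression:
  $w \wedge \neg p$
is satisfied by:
  {w: True, p: False}


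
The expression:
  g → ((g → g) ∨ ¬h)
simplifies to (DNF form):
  True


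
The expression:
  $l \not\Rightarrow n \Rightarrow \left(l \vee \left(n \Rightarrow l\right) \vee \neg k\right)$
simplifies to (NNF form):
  $\text{True}$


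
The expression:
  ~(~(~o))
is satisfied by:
  {o: False}


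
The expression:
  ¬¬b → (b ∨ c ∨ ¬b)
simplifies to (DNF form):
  True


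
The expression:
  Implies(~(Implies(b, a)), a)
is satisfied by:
  {a: True, b: False}
  {b: False, a: False}
  {b: True, a: True}


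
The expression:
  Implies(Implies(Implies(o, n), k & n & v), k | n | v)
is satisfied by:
  {n: True, k: True, v: True, o: False}
  {n: True, k: True, o: False, v: False}
  {n: True, v: True, o: False, k: False}
  {n: True, o: False, v: False, k: False}
  {k: True, v: True, o: False, n: False}
  {k: True, o: False, v: False, n: False}
  {v: True, k: False, o: False, n: False}
  {k: False, o: False, v: False, n: False}
  {k: True, n: True, o: True, v: True}
  {k: True, n: True, o: True, v: False}
  {n: True, o: True, v: True, k: False}
  {n: True, o: True, k: False, v: False}
  {v: True, o: True, k: True, n: False}
  {o: True, k: True, n: False, v: False}
  {o: True, v: True, n: False, k: False}


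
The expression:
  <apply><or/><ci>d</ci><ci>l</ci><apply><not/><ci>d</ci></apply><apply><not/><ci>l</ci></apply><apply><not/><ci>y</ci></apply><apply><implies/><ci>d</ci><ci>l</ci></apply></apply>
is always true.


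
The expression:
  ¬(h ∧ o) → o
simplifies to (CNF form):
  o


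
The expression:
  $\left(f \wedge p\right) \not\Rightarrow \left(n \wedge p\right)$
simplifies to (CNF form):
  $f \wedge p \wedge \neg n$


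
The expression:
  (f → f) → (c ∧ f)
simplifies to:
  c ∧ f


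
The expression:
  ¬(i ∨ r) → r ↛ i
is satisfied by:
  {i: True, r: True}
  {i: True, r: False}
  {r: True, i: False}


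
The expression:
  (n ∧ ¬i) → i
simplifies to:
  i ∨ ¬n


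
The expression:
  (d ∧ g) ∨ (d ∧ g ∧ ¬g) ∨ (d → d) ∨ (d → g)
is always true.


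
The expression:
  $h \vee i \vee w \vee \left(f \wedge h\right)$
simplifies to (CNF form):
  $h \vee i \vee w$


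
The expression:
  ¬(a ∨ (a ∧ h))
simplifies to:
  ¬a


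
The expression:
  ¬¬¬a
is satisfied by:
  {a: False}


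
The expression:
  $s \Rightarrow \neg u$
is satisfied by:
  {s: False, u: False}
  {u: True, s: False}
  {s: True, u: False}


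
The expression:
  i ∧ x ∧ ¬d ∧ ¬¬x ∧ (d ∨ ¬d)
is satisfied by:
  {i: True, x: True, d: False}


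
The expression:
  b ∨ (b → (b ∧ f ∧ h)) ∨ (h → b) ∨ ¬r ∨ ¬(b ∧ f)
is always true.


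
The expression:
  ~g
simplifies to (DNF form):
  ~g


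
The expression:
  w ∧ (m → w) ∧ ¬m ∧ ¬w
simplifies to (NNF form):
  False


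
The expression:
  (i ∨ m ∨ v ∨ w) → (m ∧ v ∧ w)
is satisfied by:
  {m: True, w: True, v: True, i: False}
  {m: True, w: True, i: True, v: True}
  {w: False, v: False, i: False, m: False}


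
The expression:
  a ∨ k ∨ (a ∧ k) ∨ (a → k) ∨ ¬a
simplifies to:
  True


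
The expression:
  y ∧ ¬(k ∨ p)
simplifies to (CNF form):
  y ∧ ¬k ∧ ¬p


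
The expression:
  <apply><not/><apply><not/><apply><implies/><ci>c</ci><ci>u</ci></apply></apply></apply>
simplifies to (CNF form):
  <apply><or/><ci>u</ci><apply><not/><ci>c</ci></apply></apply>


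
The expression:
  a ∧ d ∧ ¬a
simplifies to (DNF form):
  False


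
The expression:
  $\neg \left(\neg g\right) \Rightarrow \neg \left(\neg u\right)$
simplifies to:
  $u \vee \neg g$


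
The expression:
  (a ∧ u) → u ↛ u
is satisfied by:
  {u: False, a: False}
  {a: True, u: False}
  {u: True, a: False}


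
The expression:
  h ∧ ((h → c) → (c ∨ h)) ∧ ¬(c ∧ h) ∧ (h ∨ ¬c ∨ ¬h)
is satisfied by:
  {h: True, c: False}


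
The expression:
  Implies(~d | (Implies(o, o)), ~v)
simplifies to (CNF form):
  ~v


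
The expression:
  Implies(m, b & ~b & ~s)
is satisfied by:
  {m: False}


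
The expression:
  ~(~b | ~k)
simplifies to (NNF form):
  b & k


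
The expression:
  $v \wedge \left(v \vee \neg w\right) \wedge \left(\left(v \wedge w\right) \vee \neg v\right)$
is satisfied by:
  {w: True, v: True}


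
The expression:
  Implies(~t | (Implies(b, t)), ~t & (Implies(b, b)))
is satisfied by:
  {t: False}


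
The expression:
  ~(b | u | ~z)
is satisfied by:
  {z: True, u: False, b: False}


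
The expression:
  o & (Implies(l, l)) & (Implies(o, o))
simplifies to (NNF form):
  o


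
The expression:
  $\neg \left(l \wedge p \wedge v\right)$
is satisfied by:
  {l: False, v: False, p: False}
  {p: True, l: False, v: False}
  {v: True, l: False, p: False}
  {p: True, v: True, l: False}
  {l: True, p: False, v: False}
  {p: True, l: True, v: False}
  {v: True, l: True, p: False}


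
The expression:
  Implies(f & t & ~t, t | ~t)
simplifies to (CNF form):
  True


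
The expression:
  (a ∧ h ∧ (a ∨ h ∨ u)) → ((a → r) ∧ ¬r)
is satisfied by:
  {h: False, a: False}
  {a: True, h: False}
  {h: True, a: False}


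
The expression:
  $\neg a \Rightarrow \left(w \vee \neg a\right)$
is always true.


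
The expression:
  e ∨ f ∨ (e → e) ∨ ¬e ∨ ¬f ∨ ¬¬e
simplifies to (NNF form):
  True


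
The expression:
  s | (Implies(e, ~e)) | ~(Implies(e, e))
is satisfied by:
  {s: True, e: False}
  {e: False, s: False}
  {e: True, s: True}


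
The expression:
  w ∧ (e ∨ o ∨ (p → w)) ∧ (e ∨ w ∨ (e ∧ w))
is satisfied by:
  {w: True}


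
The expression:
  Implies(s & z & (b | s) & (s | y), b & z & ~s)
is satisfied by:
  {s: False, z: False}
  {z: True, s: False}
  {s: True, z: False}


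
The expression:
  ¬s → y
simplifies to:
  s ∨ y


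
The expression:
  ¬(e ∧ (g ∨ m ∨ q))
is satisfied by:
  {g: False, q: False, e: False, m: False}
  {m: True, g: False, q: False, e: False}
  {q: True, m: False, g: False, e: False}
  {m: True, q: True, g: False, e: False}
  {g: True, m: False, q: False, e: False}
  {m: True, g: True, q: False, e: False}
  {q: True, g: True, m: False, e: False}
  {m: True, q: True, g: True, e: False}
  {e: True, m: False, g: False, q: False}


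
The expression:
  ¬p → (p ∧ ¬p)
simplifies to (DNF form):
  p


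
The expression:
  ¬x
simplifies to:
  ¬x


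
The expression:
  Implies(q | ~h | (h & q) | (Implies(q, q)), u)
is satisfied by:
  {u: True}


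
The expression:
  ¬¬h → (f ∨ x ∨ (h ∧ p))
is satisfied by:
  {x: True, p: True, f: True, h: False}
  {x: True, p: True, f: False, h: False}
  {x: True, f: True, p: False, h: False}
  {x: True, f: False, p: False, h: False}
  {p: True, f: True, x: False, h: False}
  {p: True, f: False, x: False, h: False}
  {f: True, x: False, p: False, h: False}
  {f: False, x: False, p: False, h: False}
  {h: True, x: True, p: True, f: True}
  {h: True, x: True, p: True, f: False}
  {h: True, x: True, f: True, p: False}
  {h: True, x: True, f: False, p: False}
  {h: True, p: True, f: True, x: False}
  {h: True, p: True, f: False, x: False}
  {h: True, f: True, p: False, x: False}


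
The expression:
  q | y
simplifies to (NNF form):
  q | y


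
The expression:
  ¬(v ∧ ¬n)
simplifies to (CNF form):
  n ∨ ¬v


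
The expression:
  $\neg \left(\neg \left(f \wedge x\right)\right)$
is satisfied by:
  {x: True, f: True}


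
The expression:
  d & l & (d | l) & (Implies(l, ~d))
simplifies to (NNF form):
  False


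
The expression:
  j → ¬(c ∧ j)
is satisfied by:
  {c: False, j: False}
  {j: True, c: False}
  {c: True, j: False}


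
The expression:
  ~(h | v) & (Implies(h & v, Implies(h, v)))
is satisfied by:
  {v: False, h: False}


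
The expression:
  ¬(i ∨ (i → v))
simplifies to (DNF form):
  False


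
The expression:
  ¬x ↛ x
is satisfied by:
  {x: False}


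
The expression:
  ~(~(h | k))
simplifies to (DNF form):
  h | k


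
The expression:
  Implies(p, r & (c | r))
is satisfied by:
  {r: True, p: False}
  {p: False, r: False}
  {p: True, r: True}


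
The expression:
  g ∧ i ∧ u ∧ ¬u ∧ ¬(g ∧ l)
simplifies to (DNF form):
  False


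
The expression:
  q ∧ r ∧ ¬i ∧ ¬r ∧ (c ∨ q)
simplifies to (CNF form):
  False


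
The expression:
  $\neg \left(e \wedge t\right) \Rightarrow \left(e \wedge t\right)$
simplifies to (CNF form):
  $e \wedge t$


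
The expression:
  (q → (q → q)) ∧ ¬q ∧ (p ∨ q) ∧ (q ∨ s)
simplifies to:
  p ∧ s ∧ ¬q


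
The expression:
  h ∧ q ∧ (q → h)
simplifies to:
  h ∧ q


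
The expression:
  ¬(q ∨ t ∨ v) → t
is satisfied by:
  {t: True, q: True, v: True}
  {t: True, q: True, v: False}
  {t: True, v: True, q: False}
  {t: True, v: False, q: False}
  {q: True, v: True, t: False}
  {q: True, v: False, t: False}
  {v: True, q: False, t: False}


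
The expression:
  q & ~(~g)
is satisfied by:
  {g: True, q: True}


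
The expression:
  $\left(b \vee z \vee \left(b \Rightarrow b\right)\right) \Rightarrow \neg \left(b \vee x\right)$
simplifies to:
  $\neg b \wedge \neg x$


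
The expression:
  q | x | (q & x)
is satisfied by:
  {x: True, q: True}
  {x: True, q: False}
  {q: True, x: False}


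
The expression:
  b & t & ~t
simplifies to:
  False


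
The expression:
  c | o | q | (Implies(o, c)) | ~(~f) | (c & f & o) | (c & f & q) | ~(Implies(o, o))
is always true.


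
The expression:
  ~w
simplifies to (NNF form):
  ~w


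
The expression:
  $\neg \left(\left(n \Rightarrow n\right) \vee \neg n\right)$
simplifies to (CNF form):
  $\text{False}$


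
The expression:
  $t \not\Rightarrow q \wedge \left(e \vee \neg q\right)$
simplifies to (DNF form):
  $t \wedge \neg q$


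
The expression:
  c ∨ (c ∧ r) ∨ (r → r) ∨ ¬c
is always true.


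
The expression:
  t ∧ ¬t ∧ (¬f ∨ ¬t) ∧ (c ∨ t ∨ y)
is never true.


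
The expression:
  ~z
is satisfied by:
  {z: False}


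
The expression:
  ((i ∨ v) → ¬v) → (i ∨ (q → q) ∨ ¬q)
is always true.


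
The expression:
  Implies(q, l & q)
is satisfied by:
  {l: True, q: False}
  {q: False, l: False}
  {q: True, l: True}


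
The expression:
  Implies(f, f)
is always true.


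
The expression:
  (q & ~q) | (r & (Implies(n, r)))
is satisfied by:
  {r: True}


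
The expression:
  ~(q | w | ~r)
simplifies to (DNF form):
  r & ~q & ~w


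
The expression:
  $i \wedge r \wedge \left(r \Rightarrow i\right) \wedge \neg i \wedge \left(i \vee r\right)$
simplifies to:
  $\text{False}$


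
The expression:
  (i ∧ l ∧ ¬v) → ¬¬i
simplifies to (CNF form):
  True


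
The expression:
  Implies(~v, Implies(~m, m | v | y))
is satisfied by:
  {y: True, m: True, v: True}
  {y: True, m: True, v: False}
  {y: True, v: True, m: False}
  {y: True, v: False, m: False}
  {m: True, v: True, y: False}
  {m: True, v: False, y: False}
  {v: True, m: False, y: False}


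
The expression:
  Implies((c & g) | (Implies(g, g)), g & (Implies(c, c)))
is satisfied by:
  {g: True}


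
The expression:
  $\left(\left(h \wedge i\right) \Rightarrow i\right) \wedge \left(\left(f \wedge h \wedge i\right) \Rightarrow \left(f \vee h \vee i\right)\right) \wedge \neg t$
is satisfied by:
  {t: False}


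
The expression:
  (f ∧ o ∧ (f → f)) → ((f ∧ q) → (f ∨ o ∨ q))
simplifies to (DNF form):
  True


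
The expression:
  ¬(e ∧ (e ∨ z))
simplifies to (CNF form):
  ¬e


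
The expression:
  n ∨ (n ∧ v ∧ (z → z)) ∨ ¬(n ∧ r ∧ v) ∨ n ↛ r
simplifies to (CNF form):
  True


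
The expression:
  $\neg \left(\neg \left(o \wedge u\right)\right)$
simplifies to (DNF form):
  $o \wedge u$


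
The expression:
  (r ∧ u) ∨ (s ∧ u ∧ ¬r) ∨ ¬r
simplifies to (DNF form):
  u ∨ ¬r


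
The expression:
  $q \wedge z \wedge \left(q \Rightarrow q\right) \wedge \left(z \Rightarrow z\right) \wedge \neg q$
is never true.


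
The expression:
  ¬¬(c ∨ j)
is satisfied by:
  {c: True, j: True}
  {c: True, j: False}
  {j: True, c: False}


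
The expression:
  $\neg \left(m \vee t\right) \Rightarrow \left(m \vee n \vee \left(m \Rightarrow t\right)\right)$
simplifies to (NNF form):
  $\text{True}$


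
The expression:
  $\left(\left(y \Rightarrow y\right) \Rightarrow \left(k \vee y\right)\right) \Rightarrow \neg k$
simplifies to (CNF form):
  $\neg k$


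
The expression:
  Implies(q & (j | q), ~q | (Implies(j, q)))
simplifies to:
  True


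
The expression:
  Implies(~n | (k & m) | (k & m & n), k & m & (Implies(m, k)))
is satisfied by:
  {n: True, k: True, m: True}
  {n: True, k: True, m: False}
  {n: True, m: True, k: False}
  {n: True, m: False, k: False}
  {k: True, m: True, n: False}


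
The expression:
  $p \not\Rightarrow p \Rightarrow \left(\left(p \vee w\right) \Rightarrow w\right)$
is always true.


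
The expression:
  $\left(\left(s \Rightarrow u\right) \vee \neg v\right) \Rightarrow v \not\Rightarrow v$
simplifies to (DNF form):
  $s \wedge v \wedge \neg u$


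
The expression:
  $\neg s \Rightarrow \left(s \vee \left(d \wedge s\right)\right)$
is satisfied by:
  {s: True}


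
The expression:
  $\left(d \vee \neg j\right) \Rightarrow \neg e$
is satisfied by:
  {j: True, d: False, e: False}
  {d: False, e: False, j: False}
  {j: True, d: True, e: False}
  {d: True, j: False, e: False}
  {e: True, j: True, d: False}


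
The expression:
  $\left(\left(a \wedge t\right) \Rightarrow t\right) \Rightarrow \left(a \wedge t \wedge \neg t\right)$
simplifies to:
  $\text{False}$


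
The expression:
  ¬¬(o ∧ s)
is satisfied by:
  {s: True, o: True}


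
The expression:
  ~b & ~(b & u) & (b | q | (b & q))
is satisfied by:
  {q: True, b: False}


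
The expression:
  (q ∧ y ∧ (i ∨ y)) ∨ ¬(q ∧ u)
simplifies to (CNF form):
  y ∨ ¬q ∨ ¬u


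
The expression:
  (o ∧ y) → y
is always true.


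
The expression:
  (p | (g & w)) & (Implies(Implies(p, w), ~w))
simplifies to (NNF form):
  p & ~w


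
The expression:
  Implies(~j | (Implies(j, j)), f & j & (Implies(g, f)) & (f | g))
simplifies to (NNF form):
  f & j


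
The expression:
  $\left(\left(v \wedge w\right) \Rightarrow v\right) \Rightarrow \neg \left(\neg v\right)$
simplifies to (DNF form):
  $v$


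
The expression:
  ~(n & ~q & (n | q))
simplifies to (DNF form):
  q | ~n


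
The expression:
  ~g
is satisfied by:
  {g: False}


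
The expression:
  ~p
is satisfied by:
  {p: False}


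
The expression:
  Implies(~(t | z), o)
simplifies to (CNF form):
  o | t | z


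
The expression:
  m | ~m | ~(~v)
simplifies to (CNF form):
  True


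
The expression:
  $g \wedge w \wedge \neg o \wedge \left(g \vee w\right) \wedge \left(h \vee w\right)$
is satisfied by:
  {w: True, g: True, o: False}


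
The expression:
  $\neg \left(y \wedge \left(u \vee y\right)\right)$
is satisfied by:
  {y: False}


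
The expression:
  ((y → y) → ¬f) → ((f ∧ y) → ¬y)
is always true.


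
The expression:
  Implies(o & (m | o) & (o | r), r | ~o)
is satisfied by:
  {r: True, o: False}
  {o: False, r: False}
  {o: True, r: True}


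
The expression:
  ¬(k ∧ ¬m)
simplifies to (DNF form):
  m ∨ ¬k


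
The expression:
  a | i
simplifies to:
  a | i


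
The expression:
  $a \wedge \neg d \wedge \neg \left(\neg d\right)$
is never true.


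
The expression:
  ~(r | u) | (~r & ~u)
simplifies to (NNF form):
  ~r & ~u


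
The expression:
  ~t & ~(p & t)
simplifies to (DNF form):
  ~t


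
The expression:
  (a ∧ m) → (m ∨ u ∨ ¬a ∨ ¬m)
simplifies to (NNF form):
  True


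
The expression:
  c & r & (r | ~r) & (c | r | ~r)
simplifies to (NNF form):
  c & r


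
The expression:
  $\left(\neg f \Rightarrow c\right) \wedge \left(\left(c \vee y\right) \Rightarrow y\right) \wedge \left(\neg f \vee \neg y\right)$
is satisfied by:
  {f: True, c: False, y: False}
  {y: True, c: True, f: False}


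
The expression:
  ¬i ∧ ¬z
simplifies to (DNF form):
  ¬i ∧ ¬z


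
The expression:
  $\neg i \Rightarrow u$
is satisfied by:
  {i: True, u: True}
  {i: True, u: False}
  {u: True, i: False}


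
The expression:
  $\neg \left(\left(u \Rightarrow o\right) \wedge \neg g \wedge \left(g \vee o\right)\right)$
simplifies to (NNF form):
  $g \vee \neg o$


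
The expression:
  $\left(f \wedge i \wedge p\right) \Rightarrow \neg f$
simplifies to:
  $\neg f \vee \neg i \vee \neg p$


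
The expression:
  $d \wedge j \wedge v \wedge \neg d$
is never true.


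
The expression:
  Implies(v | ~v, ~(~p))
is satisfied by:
  {p: True}


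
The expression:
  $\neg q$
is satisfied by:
  {q: False}


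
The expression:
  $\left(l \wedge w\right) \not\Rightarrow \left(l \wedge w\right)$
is never true.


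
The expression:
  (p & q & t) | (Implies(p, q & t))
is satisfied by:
  {t: True, q: True, p: False}
  {t: True, q: False, p: False}
  {q: True, t: False, p: False}
  {t: False, q: False, p: False}
  {t: True, p: True, q: True}


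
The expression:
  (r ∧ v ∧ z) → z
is always true.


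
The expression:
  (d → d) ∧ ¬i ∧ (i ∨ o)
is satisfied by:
  {o: True, i: False}


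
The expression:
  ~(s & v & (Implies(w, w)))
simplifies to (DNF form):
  ~s | ~v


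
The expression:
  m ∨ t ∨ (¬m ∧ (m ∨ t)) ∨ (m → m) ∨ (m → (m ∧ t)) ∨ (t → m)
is always true.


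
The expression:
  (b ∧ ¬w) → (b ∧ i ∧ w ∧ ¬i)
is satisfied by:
  {w: True, b: False}
  {b: False, w: False}
  {b: True, w: True}


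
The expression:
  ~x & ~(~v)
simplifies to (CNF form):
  v & ~x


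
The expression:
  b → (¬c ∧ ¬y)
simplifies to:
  (¬c ∧ ¬y) ∨ ¬b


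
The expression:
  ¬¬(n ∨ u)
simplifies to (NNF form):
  n ∨ u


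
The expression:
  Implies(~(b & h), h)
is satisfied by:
  {h: True}


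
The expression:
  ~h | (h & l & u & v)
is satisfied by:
  {v: True, l: True, u: True, h: False}
  {v: True, l: True, u: False, h: False}
  {v: True, u: True, l: False, h: False}
  {v: True, u: False, l: False, h: False}
  {l: True, u: True, v: False, h: False}
  {l: True, v: False, u: False, h: False}
  {l: False, u: True, v: False, h: False}
  {l: False, v: False, u: False, h: False}
  {v: True, h: True, l: True, u: True}


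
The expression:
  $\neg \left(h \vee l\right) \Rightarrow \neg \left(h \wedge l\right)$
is always true.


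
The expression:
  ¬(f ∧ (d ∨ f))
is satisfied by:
  {f: False}


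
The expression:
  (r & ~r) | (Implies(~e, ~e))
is always true.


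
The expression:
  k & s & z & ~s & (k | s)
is never true.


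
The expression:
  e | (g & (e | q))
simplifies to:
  e | (g & q)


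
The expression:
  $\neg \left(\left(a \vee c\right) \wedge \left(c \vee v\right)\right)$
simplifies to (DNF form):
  $\left(\neg a \wedge \neg c\right) \vee \left(\neg c \wedge \neg v\right)$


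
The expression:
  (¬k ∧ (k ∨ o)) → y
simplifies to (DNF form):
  k ∨ y ∨ ¬o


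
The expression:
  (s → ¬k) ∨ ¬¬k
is always true.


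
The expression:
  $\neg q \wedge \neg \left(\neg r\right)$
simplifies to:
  $r \wedge \neg q$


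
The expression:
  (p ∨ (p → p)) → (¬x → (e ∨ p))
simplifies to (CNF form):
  e ∨ p ∨ x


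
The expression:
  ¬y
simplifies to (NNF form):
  ¬y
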